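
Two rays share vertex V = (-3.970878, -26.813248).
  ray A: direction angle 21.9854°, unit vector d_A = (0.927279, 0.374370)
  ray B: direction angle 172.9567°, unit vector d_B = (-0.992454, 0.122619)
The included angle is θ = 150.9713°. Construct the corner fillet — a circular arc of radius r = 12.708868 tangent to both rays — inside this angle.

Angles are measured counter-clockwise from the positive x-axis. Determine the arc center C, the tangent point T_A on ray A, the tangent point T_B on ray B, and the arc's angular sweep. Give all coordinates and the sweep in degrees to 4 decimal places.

bisector direction at 97.4711° = (-0.130025,0.991511)
center distance |VC| = r/sin(θ/2) = 12.708868/sin(75.4857°) = 13.127844
C = V + |VC|·bis = (-5.6778,-13.7968)
T_A = V + ((C−V)·d_A)·d_A = V + 3.2901·d_A = (-0.9200,-25.5815)
T_B = V + ((C−V)·d_B)·d_B = V + 3.2901·d_B = (-7.2362,-26.4098)
sweep = 180° − θ = 29.0287°

center=(-5.6778,-13.7968) T_A=(-0.9200,-25.5815) T_B=(-7.2362,-26.4098) sweep=29.0287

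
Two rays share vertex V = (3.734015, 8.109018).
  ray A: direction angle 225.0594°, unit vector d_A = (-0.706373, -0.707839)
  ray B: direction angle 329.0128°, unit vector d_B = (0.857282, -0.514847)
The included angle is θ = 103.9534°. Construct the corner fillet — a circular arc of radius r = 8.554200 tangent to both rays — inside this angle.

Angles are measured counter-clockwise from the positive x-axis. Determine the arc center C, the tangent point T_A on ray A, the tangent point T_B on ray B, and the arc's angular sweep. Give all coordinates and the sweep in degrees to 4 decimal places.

bisector direction at 277.0361° = (0.122495,-0.992469)
center distance |VC| = r/sin(θ/2) = 8.554200/sin(51.9767°) = 10.858887
C = V + |VC|·bis = (5.0642,-2.6681)
T_A = V + ((C−V)·d_A)·d_A = V + 6.6889·d_A = (-0.9908,3.3744)
T_B = V + ((C−V)·d_B)·d_B = V + 6.6889·d_B = (9.4683,4.6653)
sweep = 180° − θ = 76.0466°

center=(5.0642,-2.6681) T_A=(-0.9908,3.3744) T_B=(9.4683,4.6653) sweep=76.0466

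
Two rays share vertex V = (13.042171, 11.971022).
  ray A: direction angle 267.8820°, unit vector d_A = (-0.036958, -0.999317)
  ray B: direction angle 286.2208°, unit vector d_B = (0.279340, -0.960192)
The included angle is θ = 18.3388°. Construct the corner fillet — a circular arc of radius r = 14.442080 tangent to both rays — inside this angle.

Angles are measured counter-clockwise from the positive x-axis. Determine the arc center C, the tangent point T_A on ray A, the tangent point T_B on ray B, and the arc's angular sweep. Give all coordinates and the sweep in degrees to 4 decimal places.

bisector direction at 277.0514° = (0.122760,-0.992436)
center distance |VC| = r/sin(θ/2) = 14.442080/sin(9.1694°) = 90.628935
C = V + |VC|·bis = (24.1678,-77.9724)
T_A = V + ((C−V)·d_A)·d_A = V + 89.4708·d_A = (9.7355,-77.4387)
T_B = V + ((C−V)·d_B)·d_B = V + 89.4708·d_B = (38.0349,-73.9382)
sweep = 180° − θ = 161.6612°

center=(24.1678,-77.9724) T_A=(9.7355,-77.4387) T_B=(38.0349,-73.9382) sweep=161.6612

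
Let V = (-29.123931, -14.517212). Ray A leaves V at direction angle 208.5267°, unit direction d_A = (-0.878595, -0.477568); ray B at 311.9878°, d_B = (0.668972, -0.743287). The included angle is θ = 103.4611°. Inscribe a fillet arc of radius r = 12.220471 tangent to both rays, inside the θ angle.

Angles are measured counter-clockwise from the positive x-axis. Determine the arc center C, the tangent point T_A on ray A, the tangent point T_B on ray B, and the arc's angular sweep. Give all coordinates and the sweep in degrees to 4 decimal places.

center=(-31.7580,-29.8581) T_A=(-37.5941,-19.1212) T_B=(-22.6747,-21.6829) sweep=76.5389

bisector direction at 260.2572° = (-0.169225,-0.985577)
center distance |VC| = r/sin(θ/2) = 12.220471/sin(51.7306°) = 15.565363
C = V + |VC|·bis = (-31.7580,-29.8581)
T_A = V + ((C−V)·d_A)·d_A = V + 9.6406·d_A = (-37.5941,-19.1212)
T_B = V + ((C−V)·d_B)·d_B = V + 9.6406·d_B = (-22.6747,-21.6829)
sweep = 180° − θ = 76.5389°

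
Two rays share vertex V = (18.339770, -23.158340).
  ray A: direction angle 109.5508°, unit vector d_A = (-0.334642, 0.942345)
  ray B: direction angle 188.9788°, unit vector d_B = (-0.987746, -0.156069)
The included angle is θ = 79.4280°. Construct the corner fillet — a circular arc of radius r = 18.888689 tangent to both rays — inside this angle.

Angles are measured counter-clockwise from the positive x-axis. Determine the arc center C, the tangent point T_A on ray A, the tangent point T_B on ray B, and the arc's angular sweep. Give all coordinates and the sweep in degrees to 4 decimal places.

center=(-7.0697,-8.0502) T_A=(10.7299,-1.7292) T_B=(-4.1218,-26.7074) sweep=100.5720

bisector direction at 149.2648° = (-0.859538,0.511071)
center distance |VC| = r/sin(θ/2) = 18.888689/sin(39.7140°) = 29.561809
C = V + |VC|·bis = (-7.0697,-8.0502)
T_A = V + ((C−V)·d_A)·d_A = V + 22.7402·d_A = (10.7299,-1.7292)
T_B = V + ((C−V)·d_B)·d_B = V + 22.7402·d_B = (-4.1218,-26.7074)
sweep = 180° − θ = 100.5720°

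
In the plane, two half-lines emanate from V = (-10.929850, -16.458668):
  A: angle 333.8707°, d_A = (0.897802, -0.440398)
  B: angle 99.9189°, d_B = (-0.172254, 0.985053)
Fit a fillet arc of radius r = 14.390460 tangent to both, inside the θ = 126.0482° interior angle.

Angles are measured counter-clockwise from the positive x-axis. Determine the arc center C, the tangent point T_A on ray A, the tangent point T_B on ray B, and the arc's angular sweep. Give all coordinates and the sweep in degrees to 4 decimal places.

center=(1.9838,-6.7647) T_A=(-4.3537,-19.6844) T_B=(-12.1916,-9.2435) sweep=53.9518

bisector direction at 36.8948° = (0.799739,0.600348)
center distance |VC| = r/sin(θ/2) = 14.390460/sin(63.0241°) = 16.147332
C = V + |VC|·bis = (1.9838,-6.7647)
T_A = V + ((C−V)·d_A)·d_A = V + 7.3247·d_A = (-4.3537,-19.6844)
T_B = V + ((C−V)·d_B)·d_B = V + 7.3247·d_B = (-12.1916,-9.2435)
sweep = 180° − θ = 53.9518°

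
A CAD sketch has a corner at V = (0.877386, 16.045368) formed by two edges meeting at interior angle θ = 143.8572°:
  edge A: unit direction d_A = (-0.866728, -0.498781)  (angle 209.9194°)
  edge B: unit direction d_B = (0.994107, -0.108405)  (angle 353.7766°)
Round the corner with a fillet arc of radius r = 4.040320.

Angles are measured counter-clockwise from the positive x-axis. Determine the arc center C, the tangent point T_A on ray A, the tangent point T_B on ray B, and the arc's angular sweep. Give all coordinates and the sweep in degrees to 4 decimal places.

center=(1.7500,11.8859) T_A=(-0.2653,15.3878) T_B=(2.1880,15.9025) sweep=36.1428

bisector direction at 281.8480° = (0.205316,-0.978696)
center distance |VC| = r/sin(θ/2) = 4.040320/sin(71.9286°) = 4.249968
C = V + |VC|·bis = (1.7500,11.8859)
T_A = V + ((C−V)·d_A)·d_A = V + 1.3183·d_A = (-0.2653,15.3878)
T_B = V + ((C−V)·d_B)·d_B = V + 1.3183·d_B = (2.1880,15.9025)
sweep = 180° − θ = 36.1428°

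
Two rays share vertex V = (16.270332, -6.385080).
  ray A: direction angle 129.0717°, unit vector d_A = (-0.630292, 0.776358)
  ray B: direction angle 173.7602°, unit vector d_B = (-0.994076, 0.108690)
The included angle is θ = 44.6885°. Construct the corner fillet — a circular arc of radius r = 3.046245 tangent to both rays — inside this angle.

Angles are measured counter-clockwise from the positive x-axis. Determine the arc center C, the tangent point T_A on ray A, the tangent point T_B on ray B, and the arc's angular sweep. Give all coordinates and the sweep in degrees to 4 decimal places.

center=(9.2341,-2.5514) T_A=(11.5991,-0.6313) T_B=(8.9030,-5.5796) sweep=135.3115

bisector direction at 151.4159° = (-0.878116,0.478447)
center distance |VC| = r/sin(θ/2) = 3.046245/sin(22.3442°) = 8.012837
C = V + |VC|·bis = (9.2341,-2.5514)
T_A = V + ((C−V)·d_A)·d_A = V + 7.4112·d_A = (11.5991,-0.6313)
T_B = V + ((C−V)·d_B)·d_B = V + 7.4112·d_B = (8.9030,-5.5796)
sweep = 180° − θ = 135.3115°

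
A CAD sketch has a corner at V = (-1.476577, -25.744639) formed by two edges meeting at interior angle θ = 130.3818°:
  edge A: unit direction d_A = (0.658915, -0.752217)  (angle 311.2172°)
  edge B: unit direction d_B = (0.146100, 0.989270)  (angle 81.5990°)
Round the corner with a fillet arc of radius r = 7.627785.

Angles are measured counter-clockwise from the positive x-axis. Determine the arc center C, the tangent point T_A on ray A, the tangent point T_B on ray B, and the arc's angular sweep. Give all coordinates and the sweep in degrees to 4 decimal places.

bisector direction at 16.4081° = (0.959274,0.282477)
center distance |VC| = r/sin(θ/2) = 7.627785/sin(65.1909°) = 8.403320
C = V + |VC|·bis = (6.5845,-23.3709)
T_A = V + ((C−V)·d_A)·d_A = V + 3.5260·d_A = (0.8468,-28.3970)
T_B = V + ((C−V)·d_B)·d_B = V + 3.5260·d_B = (-0.9614,-22.2565)
sweep = 180° − θ = 49.6182°

center=(6.5845,-23.3709) T_A=(0.8468,-28.3970) T_B=(-0.9614,-22.2565) sweep=49.6182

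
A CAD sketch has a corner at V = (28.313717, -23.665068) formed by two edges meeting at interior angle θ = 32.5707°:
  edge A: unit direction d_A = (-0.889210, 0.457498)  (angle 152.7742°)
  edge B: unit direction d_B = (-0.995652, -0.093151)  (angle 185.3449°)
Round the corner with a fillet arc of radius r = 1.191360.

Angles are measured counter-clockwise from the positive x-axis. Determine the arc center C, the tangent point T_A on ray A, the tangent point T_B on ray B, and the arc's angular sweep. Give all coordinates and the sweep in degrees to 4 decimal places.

bisector direction at 169.0596° = (-0.981825,0.189789)
center distance |VC| = r/sin(θ/2) = 1.191360/sin(16.2854°) = 4.248465
C = V + |VC|·bis = (24.1425,-22.8588)
T_A = V + ((C−V)·d_A)·d_A = V + 4.0780·d_A = (24.6875,-21.7994)
T_B = V + ((C−V)·d_B)·d_B = V + 4.0780·d_B = (24.2534,-24.0449)
sweep = 180° − θ = 147.4293°

center=(24.1425,-22.8588) T_A=(24.6875,-21.7994) T_B=(24.2534,-24.0449) sweep=147.4293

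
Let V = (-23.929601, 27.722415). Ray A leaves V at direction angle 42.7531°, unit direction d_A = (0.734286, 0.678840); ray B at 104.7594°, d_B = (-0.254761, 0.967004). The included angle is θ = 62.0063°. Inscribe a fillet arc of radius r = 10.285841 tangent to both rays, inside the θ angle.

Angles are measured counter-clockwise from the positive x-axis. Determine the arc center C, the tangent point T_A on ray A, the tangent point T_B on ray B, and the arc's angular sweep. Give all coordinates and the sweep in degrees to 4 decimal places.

bisector direction at 73.7562° = (0.279724,0.960080)
center distance |VC| = r/sin(θ/2) = 10.285841/sin(31.0032°) = 19.969203
C = V + |VC|·bis = (-18.3437,46.8945)
T_A = V + ((C−V)·d_A)·d_A = V + 17.1164·d_A = (-11.3613,39.3417)
T_B = V + ((C−V)·d_B)·d_B = V + 17.1164·d_B = (-28.2902,44.2740)
sweep = 180° − θ = 117.9937°

center=(-18.3437,46.8945) T_A=(-11.3613,39.3417) T_B=(-28.2902,44.2740) sweep=117.9937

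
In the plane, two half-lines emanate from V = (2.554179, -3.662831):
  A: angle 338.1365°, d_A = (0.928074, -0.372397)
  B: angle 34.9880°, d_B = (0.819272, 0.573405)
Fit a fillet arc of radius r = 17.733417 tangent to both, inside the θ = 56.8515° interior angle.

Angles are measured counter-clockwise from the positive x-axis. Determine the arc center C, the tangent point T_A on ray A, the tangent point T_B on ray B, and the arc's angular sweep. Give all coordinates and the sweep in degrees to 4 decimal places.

center=(39.5637,0.5946) T_A=(32.9598,-15.8633) T_B=(29.3952,15.1231) sweep=123.1485

bisector direction at 6.5623° = (0.993448,0.114283)
center distance |VC| = r/sin(θ/2) = 17.733417/sin(28.4258°) = 37.253552
C = V + |VC|·bis = (39.5637,0.5946)
T_A = V + ((C−V)·d_A)·d_A = V + 32.7621·d_A = (32.9598,-15.8633)
T_B = V + ((C−V)·d_B)·d_B = V + 32.7621·d_B = (29.3952,15.1231)
sweep = 180° − θ = 123.1485°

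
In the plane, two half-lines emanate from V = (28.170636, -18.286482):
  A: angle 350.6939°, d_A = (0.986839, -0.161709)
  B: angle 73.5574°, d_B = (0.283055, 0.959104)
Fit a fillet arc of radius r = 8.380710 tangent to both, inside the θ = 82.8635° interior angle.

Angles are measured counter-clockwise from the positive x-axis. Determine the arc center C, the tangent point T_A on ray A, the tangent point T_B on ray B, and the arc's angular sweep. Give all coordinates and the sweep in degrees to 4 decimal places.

center=(38.8963,-11.5516) T_A=(37.5411,-19.8220) T_B=(30.8584,-9.1794) sweep=97.1365

bisector direction at 32.1257° = (0.846884,0.531778)
center distance |VC| = r/sin(θ/2) = 8.380710/sin(41.4318°) = 12.664897
C = V + |VC|·bis = (38.8963,-11.5516)
T_A = V + ((C−V)·d_A)·d_A = V + 9.4954·d_A = (37.5411,-19.8220)
T_B = V + ((C−V)·d_B)·d_B = V + 9.4954·d_B = (30.8584,-9.1794)
sweep = 180° − θ = 97.1365°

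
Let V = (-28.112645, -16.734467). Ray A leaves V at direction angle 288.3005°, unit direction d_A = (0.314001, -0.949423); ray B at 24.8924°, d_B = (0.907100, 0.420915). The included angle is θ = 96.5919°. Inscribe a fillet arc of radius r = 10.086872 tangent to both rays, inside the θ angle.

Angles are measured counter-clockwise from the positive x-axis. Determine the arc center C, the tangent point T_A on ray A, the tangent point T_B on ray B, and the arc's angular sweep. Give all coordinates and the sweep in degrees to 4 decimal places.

center=(-15.7136,-22.1009) T_A=(-25.2903,-25.2682) T_B=(-19.9593,-12.9511) sweep=83.4081

bisector direction at 336.5965° = (0.917730,-0.397205)
center distance |VC| = r/sin(θ/2) = 10.086872/sin(48.2959°) = 13.510570
C = V + |VC|·bis = (-15.7136,-22.1009)
T_A = V + ((C−V)·d_A)·d_A = V + 8.9884·d_A = (-25.2903,-25.2682)
T_B = V + ((C−V)·d_B)·d_B = V + 8.9884·d_B = (-19.9593,-12.9511)
sweep = 180° − θ = 83.4081°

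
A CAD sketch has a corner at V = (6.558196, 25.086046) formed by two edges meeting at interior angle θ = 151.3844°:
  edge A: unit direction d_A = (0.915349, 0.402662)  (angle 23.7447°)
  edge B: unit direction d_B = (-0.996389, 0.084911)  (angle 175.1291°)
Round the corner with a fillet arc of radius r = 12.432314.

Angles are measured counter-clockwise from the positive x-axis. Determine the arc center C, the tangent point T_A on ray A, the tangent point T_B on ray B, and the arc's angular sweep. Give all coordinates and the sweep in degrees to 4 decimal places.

center=(4.4545,37.7427) T_A=(9.4605,26.3628) T_B=(3.3989,25.3553) sweep=28.6156

bisector direction at 99.4369° = (-0.163961,0.986467)
center distance |VC| = r/sin(θ/2) = 12.432314/sin(75.6922°) = 12.830282
C = V + |VC|·bis = (4.4545,37.7427)
T_A = V + ((C−V)·d_A)·d_A = V + 3.1708·d_A = (9.4605,26.3628)
T_B = V + ((C−V)·d_B)·d_B = V + 3.1708·d_B = (3.3989,25.3553)
sweep = 180° − θ = 28.6156°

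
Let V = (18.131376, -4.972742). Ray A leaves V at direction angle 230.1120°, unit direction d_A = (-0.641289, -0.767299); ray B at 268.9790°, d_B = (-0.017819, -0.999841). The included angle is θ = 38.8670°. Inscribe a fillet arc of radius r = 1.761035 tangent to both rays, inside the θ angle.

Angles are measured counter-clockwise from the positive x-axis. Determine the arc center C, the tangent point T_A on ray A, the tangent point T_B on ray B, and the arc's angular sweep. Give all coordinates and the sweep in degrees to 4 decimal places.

bisector direction at 249.5455° = (-0.349463,-0.936950)
center distance |VC| = r/sin(θ/2) = 1.761035/sin(19.4335°) = 5.292962
C = V + |VC|·bis = (16.2817,-9.9320)
T_A = V + ((C−V)·d_A)·d_A = V + 4.9914·d_A = (14.9304,-8.8027)
T_B = V + ((C−V)·d_B)·d_B = V + 4.9914·d_B = (18.0424,-9.9634)
sweep = 180° − θ = 141.1330°

center=(16.2817,-9.9320) T_A=(14.9304,-8.8027) T_B=(18.0424,-9.9634) sweep=141.1330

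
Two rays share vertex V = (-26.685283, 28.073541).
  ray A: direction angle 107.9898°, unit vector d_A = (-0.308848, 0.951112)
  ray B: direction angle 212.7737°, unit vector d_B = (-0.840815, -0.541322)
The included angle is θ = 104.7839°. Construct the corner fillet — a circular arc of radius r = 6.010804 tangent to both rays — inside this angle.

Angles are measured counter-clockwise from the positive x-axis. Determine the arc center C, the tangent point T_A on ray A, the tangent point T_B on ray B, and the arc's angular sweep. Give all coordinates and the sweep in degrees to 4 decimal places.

bisector direction at 160.3818° = (-0.941951,0.335752)
center distance |VC| = r/sin(θ/2) = 6.010804/sin(52.3920°) = 7.587446
C = V + |VC|·bis = (-33.8323,30.6210)
T_A = V + ((C−V)·d_A)·d_A = V + 4.6303·d_A = (-28.1153,32.4775)
T_B = V + ((C−V)·d_B)·d_B = V + 4.6303·d_B = (-30.5785,25.5671)
sweep = 180° − θ = 75.2161°

center=(-33.8323,30.6210) T_A=(-28.1153,32.4775) T_B=(-30.5785,25.5671) sweep=75.2161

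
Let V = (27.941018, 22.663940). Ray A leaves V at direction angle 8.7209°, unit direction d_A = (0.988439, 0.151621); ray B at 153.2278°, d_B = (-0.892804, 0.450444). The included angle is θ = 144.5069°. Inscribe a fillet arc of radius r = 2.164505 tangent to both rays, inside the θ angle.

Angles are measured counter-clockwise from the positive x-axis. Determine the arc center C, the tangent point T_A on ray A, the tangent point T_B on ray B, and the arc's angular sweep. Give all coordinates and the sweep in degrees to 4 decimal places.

center=(28.2975,24.9085) T_A=(28.6257,22.7690) T_B=(27.3226,22.9760) sweep=35.4931

bisector direction at 80.9744° = (0.156877,0.987618)
center distance |VC| = r/sin(θ/2) = 2.164505/sin(72.2535°) = 2.272651
C = V + |VC|·bis = (28.2975,24.9085)
T_A = V + ((C−V)·d_A)·d_A = V + 0.6927·d_A = (28.6257,22.7690)
T_B = V + ((C−V)·d_B)·d_B = V + 0.6927·d_B = (27.3226,22.9760)
sweep = 180° − θ = 35.4931°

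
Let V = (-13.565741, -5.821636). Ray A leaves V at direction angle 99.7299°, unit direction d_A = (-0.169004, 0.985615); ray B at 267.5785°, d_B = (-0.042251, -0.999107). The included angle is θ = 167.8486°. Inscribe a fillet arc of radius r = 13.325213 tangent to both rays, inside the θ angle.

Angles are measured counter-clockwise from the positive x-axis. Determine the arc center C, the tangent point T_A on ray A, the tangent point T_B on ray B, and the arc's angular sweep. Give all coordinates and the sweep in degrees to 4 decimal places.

center=(-26.9390,-6.6757) T_A=(-13.8054,-4.4237) T_B=(-13.6257,-7.2387) sweep=12.1514

bisector direction at 183.6542° = (-0.997967,-0.063735)
center distance |VC| = r/sin(θ/2) = 13.325213/sin(83.9243°) = 13.400485
C = V + |VC|·bis = (-26.9390,-6.6757)
T_A = V + ((C−V)·d_A)·d_A = V + 1.4183·d_A = (-13.8054,-4.4237)
T_B = V + ((C−V)·d_B)·d_B = V + 1.4183·d_B = (-13.6257,-7.2387)
sweep = 180° − θ = 12.1514°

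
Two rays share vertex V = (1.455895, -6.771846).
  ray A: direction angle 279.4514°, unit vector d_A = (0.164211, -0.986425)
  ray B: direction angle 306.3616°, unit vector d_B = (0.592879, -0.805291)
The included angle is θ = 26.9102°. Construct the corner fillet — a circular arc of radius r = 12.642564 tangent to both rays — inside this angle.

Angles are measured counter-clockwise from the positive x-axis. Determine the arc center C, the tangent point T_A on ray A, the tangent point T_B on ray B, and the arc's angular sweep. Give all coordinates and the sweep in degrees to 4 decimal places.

center=(22.6042,-56.8209) T_A=(10.1332,-58.8970) T_B=(32.7851,-49.3254) sweep=153.0898

bisector direction at 292.9065° = (0.389228,-0.921141)
center distance |VC| = r/sin(θ/2) = 12.642564/sin(13.4551°) = 54.333785
C = V + |VC|·bis = (22.6042,-56.8209)
T_A = V + ((C−V)·d_A)·d_A = V + 52.8425·d_A = (10.1332,-58.8970)
T_B = V + ((C−V)·d_B)·d_B = V + 52.8425·d_B = (32.7851,-49.3254)
sweep = 180° − θ = 153.0898°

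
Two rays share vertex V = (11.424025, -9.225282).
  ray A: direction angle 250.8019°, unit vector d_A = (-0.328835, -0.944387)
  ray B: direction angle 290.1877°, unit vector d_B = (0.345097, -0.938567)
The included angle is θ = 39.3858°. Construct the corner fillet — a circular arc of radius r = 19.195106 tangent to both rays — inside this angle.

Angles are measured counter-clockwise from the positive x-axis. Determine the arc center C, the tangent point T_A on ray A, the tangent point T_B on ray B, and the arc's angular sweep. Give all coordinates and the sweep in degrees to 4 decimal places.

bisector direction at 270.4948° = (0.008636,-0.999963)
center distance |VC| = r/sin(θ/2) = 19.195106/sin(19.6929°) = 56.962390
C = V + |VC|·bis = (11.9159,-66.1855)
T_A = V + ((C−V)·d_A)·d_A = V + 53.6308·d_A = (-6.2117,-59.8735)
T_B = V + ((C−V)·d_B)·d_B = V + 53.6308·d_B = (29.9318,-59.5614)
sweep = 180° − θ = 140.6142°

center=(11.9159,-66.1855) T_A=(-6.2117,-59.8735) T_B=(29.9318,-59.5614) sweep=140.6142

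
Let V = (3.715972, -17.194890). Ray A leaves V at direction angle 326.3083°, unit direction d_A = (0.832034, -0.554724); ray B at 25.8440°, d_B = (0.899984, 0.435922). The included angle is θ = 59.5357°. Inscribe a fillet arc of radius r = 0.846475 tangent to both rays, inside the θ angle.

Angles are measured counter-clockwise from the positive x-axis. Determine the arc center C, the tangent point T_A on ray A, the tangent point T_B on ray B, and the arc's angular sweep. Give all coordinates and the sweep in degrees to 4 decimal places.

bisector direction at 356.0761° = (0.997656,-0.068431)
center distance |VC| = r/sin(θ/2) = 0.846475/sin(29.7678°) = 1.704929
C = V + |VC|·bis = (5.4169,-17.3116)
T_A = V + ((C−V)·d_A)·d_A = V + 1.4800·d_A = (4.9473,-18.0159)
T_B = V + ((C−V)·d_B)·d_B = V + 1.4800·d_B = (5.0479,-16.5497)
sweep = 180° − θ = 120.4643°

center=(5.4169,-17.3116) T_A=(4.9473,-18.0159) T_B=(5.0479,-16.5497) sweep=120.4643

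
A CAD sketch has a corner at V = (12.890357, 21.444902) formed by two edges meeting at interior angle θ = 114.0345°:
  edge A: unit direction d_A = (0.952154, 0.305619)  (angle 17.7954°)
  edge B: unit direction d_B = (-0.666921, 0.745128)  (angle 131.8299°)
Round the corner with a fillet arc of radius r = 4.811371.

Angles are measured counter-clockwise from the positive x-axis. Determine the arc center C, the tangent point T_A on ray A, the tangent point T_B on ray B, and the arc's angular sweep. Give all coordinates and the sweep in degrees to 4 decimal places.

center=(14.3930,26.9804) T_A=(15.8634,22.3992) T_B=(10.8079,23.7716) sweep=65.9655

bisector direction at 74.8127° = (0.261976,0.965074)
center distance |VC| = r/sin(θ/2) = 4.811371/sin(57.0172°) = 5.735781
C = V + |VC|·bis = (14.3930,26.9804)
T_A = V + ((C−V)·d_A)·d_A = V + 3.1225·d_A = (15.8634,22.3992)
T_B = V + ((C−V)·d_B)·d_B = V + 3.1225·d_B = (10.8079,23.7716)
sweep = 180° − θ = 65.9655°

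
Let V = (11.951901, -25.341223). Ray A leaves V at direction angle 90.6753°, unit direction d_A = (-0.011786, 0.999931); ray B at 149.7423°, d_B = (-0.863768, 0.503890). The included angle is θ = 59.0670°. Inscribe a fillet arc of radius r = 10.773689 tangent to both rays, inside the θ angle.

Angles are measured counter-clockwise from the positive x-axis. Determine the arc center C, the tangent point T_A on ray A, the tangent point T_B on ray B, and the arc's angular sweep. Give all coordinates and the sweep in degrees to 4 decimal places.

bisector direction at 120.2088° = (-0.503153,0.864198)
center distance |VC| = r/sin(θ/2) = 10.773689/sin(29.5335°) = 21.856323
C = V + |VC|·bis = (0.9548,-6.4530)
T_A = V + ((C−V)·d_A)·d_A = V + 19.0165·d_A = (11.7278,-6.3261)
T_B = V + ((C−V)·d_B)·d_B = V + 19.0165·d_B = (-4.4739,-15.7590)
sweep = 180° − θ = 120.9330°

center=(0.9548,-6.4530) T_A=(11.7278,-6.3261) T_B=(-4.4739,-15.7590) sweep=120.9330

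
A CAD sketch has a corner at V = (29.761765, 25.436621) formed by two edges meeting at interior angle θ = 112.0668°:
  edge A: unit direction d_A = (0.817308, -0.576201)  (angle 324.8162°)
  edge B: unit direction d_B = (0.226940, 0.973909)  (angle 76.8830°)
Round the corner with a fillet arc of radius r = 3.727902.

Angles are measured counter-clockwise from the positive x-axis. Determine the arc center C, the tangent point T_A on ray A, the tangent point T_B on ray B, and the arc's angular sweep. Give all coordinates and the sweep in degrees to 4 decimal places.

center=(33.9623,27.0364) T_A=(31.8143,23.9896) T_B=(30.3317,27.8824) sweep=67.9332

bisector direction at 20.8496° = (0.934518,0.355916)
center distance |VC| = r/sin(θ/2) = 3.727902/sin(56.0334°) = 4.494896
C = V + |VC|·bis = (33.9623,27.0364)
T_A = V + ((C−V)·d_A)·d_A = V + 2.5113·d_A = (31.8143,23.9896)
T_B = V + ((C−V)·d_B)·d_B = V + 2.5113·d_B = (30.3317,27.8824)
sweep = 180° − θ = 67.9332°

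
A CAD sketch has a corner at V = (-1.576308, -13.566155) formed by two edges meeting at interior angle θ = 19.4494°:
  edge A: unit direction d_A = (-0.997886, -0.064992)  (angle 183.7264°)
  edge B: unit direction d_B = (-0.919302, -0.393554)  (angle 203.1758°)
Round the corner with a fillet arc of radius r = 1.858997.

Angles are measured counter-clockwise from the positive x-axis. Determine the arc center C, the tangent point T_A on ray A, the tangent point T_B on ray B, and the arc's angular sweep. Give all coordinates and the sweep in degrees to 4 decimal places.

bisector direction at 193.4511° = (-0.972569,-0.232615)
center distance |VC| = r/sin(θ/2) = 1.858997/sin(9.7247°) = 11.005563
C = V + |VC|·bis = (-12.2800,-16.1262)
T_A = V + ((C−V)·d_A)·d_A = V + 10.8474·d_A = (-12.4008,-14.2712)
T_B = V + ((C−V)·d_B)·d_B = V + 10.8474·d_B = (-11.5484,-17.8352)
sweep = 180° − θ = 160.5506°

center=(-12.2800,-16.1262) T_A=(-12.4008,-14.2712) T_B=(-11.5484,-17.8352) sweep=160.5506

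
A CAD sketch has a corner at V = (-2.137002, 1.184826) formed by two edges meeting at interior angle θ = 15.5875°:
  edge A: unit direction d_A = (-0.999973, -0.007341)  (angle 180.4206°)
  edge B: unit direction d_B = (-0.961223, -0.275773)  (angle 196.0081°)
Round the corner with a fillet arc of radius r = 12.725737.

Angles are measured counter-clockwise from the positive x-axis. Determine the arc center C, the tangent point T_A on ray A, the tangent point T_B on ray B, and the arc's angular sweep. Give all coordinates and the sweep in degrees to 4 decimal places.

bisector direction at 188.2143° = (-0.989740,-0.142877)
center distance |VC| = r/sin(θ/2) = 12.725737/sin(7.7938°) = 93.842429
C = V + |VC|·bis = (-95.0167,-12.2231)
T_A = V + ((C−V)·d_A)·d_A = V + 92.9756·d_A = (-95.1101,0.5023)
T_B = V + ((C−V)·d_B)·d_B = V + 92.9756·d_B = (-91.5072,-24.4553)
sweep = 180° − θ = 164.4125°

center=(-95.0167,-12.2231) T_A=(-95.1101,0.5023) T_B=(-91.5072,-24.4553) sweep=164.4125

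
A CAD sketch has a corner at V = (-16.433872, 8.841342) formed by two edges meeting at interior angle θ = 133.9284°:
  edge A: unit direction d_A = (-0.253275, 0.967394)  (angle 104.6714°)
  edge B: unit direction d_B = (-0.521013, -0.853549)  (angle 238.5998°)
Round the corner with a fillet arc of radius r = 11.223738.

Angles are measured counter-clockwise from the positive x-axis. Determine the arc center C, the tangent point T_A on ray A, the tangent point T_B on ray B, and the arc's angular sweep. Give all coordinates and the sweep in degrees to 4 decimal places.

bisector direction at 171.6356° = (-0.989363,0.145468)
center distance |VC| = r/sin(θ/2) = 11.223738/sin(66.9642°) = 12.196261
C = V + |VC|·bis = (-28.5004,10.6155)
T_A = V + ((C−V)·d_A)·d_A = V + 4.7725·d_A = (-17.6426,13.4582)
T_B = V + ((C−V)·d_B)·d_B = V + 4.7725·d_B = (-18.9204,4.7678)
sweep = 180° − θ = 46.0716°

center=(-28.5004,10.6155) T_A=(-17.6426,13.4582) T_B=(-18.9204,4.7678) sweep=46.0716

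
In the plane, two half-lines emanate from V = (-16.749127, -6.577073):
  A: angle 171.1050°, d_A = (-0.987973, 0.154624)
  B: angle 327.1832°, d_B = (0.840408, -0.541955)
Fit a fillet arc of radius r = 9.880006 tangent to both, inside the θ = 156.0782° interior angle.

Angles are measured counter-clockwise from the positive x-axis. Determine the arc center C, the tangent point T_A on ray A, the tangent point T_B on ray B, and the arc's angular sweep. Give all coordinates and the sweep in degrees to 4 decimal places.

bisector direction at 249.1441° = (-0.356019,-0.934479)
center distance |VC| = r/sin(θ/2) = 9.880006/sin(78.0391°) = 10.099269
C = V + |VC|·bis = (-20.3447,-16.0146)
T_A = V + ((C−V)·d_A)·d_A = V + 2.0930·d_A = (-18.8170,-6.2534)
T_B = V + ((C−V)·d_B)·d_B = V + 2.0930·d_B = (-14.9901,-7.7114)
sweep = 180° − θ = 23.9218°

center=(-20.3447,-16.0146) T_A=(-18.8170,-6.2534) T_B=(-14.9901,-7.7114) sweep=23.9218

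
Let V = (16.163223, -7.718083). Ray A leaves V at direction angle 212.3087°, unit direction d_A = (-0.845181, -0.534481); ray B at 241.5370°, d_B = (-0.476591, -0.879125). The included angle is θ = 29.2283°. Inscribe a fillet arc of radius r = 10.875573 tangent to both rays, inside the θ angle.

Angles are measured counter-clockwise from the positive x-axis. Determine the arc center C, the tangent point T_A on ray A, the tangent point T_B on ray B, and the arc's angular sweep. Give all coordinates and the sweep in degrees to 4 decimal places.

bisector direction at 226.9229° = (-0.682983,-0.730435)
center distance |VC| = r/sin(θ/2) = 10.875573/sin(14.6142°) = 43.104295
C = V + |VC|·bis = (-13.2763,-39.2030)
T_A = V + ((C−V)·d_A)·d_A = V + 41.7097·d_A = (-19.0890,-30.0111)
T_B = V + ((C−V)·d_B)·d_B = V + 41.7097·d_B = (-3.7153,-44.3862)
sweep = 180° − θ = 150.7717°

center=(-13.2763,-39.2030) T_A=(-19.0890,-30.0111) T_B=(-3.7153,-44.3862) sweep=150.7717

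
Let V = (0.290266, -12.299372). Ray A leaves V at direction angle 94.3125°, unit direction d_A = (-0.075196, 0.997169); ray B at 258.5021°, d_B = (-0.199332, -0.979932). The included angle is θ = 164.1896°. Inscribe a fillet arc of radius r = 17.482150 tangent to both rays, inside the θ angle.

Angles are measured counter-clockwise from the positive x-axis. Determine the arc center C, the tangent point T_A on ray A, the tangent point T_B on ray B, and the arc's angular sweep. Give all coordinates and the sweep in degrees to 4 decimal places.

bisector direction at 176.4073° = (-0.998035,0.062663)
center distance |VC| = r/sin(θ/2) = 17.482150/sin(82.0948°) = 17.649877
C = V + |VC|·bis = (-17.3249,-11.1934)
T_A = V + ((C−V)·d_A)·d_A = V + 2.4275·d_A = (0.1077,-9.8788)
T_B = V + ((C−V)·d_B)·d_B = V + 2.4275·d_B = (-0.1936,-14.6781)
sweep = 180° − θ = 15.8104°

center=(-17.3249,-11.1934) T_A=(0.1077,-9.8788) T_B=(-0.1936,-14.6781) sweep=15.8104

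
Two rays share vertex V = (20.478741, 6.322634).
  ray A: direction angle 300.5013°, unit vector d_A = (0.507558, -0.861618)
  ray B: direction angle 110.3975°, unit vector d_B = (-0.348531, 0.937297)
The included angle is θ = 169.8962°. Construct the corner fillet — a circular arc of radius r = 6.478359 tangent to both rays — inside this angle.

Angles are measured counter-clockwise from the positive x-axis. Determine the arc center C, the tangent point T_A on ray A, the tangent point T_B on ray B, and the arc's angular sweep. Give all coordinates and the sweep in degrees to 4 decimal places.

bisector direction at 25.4494° = (0.902965,0.429714)
center distance |VC| = r/sin(θ/2) = 6.478359/sin(84.9481°) = 6.503623
C = V + |VC|·bis = (26.3513,9.1173)
T_A = V + ((C−V)·d_A)·d_A = V + 0.5727·d_A = (20.7694,5.8292)
T_B = V + ((C−V)·d_B)·d_B = V + 0.5727·d_B = (20.2791,6.8594)
sweep = 180° − θ = 10.1038°

center=(26.3513,9.1173) T_A=(20.7694,5.8292) T_B=(20.2791,6.8594) sweep=10.1038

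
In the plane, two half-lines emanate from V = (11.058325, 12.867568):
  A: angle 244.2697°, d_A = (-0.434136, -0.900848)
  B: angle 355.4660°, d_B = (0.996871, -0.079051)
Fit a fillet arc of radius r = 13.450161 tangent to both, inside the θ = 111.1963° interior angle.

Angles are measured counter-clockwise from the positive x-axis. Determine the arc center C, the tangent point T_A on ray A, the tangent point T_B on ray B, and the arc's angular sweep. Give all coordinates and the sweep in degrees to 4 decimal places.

center=(19.1764,-1.2686) T_A=(7.0599,4.5706) T_B=(20.2397,12.1395) sweep=68.8037

bisector direction at 299.8679° = (0.498001,-0.867176)
center distance |VC| = r/sin(θ/2) = 13.450161/sin(55.5981°) = 16.301343
C = V + |VC|·bis = (19.1764,-1.2686)
T_A = V + ((C−V)·d_A)·d_A = V + 9.2102·d_A = (7.0599,4.5706)
T_B = V + ((C−V)·d_B)·d_B = V + 9.2102·d_B = (20.2397,12.1395)
sweep = 180° − θ = 68.8037°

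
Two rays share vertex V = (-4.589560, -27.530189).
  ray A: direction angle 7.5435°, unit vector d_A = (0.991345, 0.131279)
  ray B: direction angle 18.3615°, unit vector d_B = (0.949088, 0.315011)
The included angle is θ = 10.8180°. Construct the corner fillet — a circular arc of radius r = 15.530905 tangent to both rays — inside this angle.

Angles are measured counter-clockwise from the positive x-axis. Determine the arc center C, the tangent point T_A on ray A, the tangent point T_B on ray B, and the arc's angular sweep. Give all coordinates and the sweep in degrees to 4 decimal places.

bisector direction at 12.9525° = (0.974556,0.224143)
center distance |VC| = r/sin(θ/2) = 15.530905/sin(5.4090°) = 164.758450
C = V + |VC|·bis = (155.9768,9.3993)
T_A = V + ((C−V)·d_A)·d_A = V + 164.0248·d_A = (158.0157,-5.9972)
T_B = V + ((C−V)·d_B)·d_B = V + 164.0248·d_B = (151.0844,24.1395)
sweep = 180° − θ = 169.1820°

center=(155.9768,9.3993) T_A=(158.0157,-5.9972) T_B=(151.0844,24.1395) sweep=169.1820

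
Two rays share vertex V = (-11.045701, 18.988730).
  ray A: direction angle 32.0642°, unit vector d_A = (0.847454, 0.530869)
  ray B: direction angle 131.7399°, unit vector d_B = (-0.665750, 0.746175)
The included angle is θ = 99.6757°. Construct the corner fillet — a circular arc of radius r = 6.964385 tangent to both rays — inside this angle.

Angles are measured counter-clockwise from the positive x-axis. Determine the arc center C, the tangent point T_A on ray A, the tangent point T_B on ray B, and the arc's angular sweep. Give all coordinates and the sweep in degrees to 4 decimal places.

bisector direction at 81.9021° = (0.140866,0.990029)
center distance |VC| = r/sin(θ/2) = 6.964385/sin(49.8379°) = 9.113036
C = V + |VC|·bis = (-9.7620,28.0109)
T_A = V + ((C−V)·d_A)·d_A = V + 5.8775·d_A = (-6.0648,22.1089)
T_B = V + ((C−V)·d_B)·d_B = V + 5.8775·d_B = (-14.9586,23.3744)
sweep = 180° − θ = 80.3243°

center=(-9.7620,28.0109) T_A=(-6.0648,22.1089) T_B=(-14.9586,23.3744) sweep=80.3243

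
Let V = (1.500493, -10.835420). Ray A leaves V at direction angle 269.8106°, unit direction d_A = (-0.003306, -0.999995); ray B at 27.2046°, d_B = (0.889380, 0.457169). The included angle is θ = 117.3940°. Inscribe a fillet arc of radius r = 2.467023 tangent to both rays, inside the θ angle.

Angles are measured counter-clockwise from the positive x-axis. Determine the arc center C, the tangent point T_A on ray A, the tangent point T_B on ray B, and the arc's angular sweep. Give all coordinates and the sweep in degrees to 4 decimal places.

center=(3.9625,-12.3437) T_A=(1.4955,-12.3356) T_B=(2.8347,-10.1496) sweep=62.6060

bisector direction at 328.5076° = (0.852709,-0.522385)
center distance |VC| = r/sin(θ/2) = 2.467023/sin(58.6970°) = 2.887326
C = V + |VC|·bis = (3.9625,-12.3437)
T_A = V + ((C−V)·d_A)·d_A = V + 1.5002·d_A = (1.4955,-12.3356)
T_B = V + ((C−V)·d_B)·d_B = V + 1.5002·d_B = (2.8347,-10.1496)
sweep = 180° − θ = 62.6060°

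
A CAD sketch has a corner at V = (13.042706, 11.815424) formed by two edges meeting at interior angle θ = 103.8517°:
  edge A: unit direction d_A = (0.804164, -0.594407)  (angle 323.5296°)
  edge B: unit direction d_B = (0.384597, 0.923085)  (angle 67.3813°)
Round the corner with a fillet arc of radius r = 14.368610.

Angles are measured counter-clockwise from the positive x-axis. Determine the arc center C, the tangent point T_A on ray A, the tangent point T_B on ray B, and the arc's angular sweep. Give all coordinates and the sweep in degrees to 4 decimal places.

bisector direction at 15.4555° = (0.963838,0.266489)
center distance |VC| = r/sin(θ/2) = 14.368610/sin(51.9258°) = 18.252498
C = V + |VC|·bis = (30.6352,16.6795)
T_A = V + ((C−V)·d_A)·d_A = V + 11.2560·d_A = (22.0943,5.1248)
T_B = V + ((C−V)·d_B)·d_B = V + 11.2560·d_B = (17.3717,22.2056)
sweep = 180° − θ = 76.1483°

center=(30.6352,16.6795) T_A=(22.0943,5.1248) T_B=(17.3717,22.2056) sweep=76.1483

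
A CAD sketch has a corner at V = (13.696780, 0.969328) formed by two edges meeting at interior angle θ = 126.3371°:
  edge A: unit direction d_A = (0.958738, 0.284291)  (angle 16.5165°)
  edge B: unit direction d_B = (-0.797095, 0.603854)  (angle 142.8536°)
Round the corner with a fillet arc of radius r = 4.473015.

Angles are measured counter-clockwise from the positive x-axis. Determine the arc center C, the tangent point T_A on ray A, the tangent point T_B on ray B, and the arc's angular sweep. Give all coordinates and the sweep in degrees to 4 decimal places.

bisector direction at 79.6851° = (0.179059,0.983838)
center distance |VC| = r/sin(θ/2) = 4.473015/sin(63.1686°) = 5.012690
C = V + |VC|·bis = (14.5943,5.9010)
T_A = V + ((C−V)·d_A)·d_A = V + 2.2626·d_A = (15.8660,1.6126)
T_B = V + ((C−V)·d_B)·d_B = V + 2.2626·d_B = (11.8933,2.3356)
sweep = 180° − θ = 53.6629°

center=(14.5943,5.9010) T_A=(15.8660,1.6126) T_B=(11.8933,2.3356) sweep=53.6629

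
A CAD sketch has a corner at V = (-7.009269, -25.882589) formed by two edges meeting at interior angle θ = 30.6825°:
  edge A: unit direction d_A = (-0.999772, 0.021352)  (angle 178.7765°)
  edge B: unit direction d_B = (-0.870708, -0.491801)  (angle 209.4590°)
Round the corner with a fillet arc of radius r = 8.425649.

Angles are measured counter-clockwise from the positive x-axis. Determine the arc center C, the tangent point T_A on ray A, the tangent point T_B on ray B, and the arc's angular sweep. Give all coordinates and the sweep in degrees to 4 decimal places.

center=(-37.8943,-33.6505) T_A=(-37.7144,-25.2268) T_B=(-33.7505,-40.9868) sweep=149.3175

bisector direction at 194.1178° = (-0.969796,-0.243915)
center distance |VC| = r/sin(θ/2) = 8.425649/sin(15.3413°) = 31.846889
C = V + |VC|·bis = (-37.8943,-33.6505)
T_A = V + ((C−V)·d_A)·d_A = V + 30.7121·d_A = (-37.7144,-25.2268)
T_B = V + ((C−V)·d_B)·d_B = V + 30.7121·d_B = (-33.7505,-40.9868)
sweep = 180° − θ = 149.3175°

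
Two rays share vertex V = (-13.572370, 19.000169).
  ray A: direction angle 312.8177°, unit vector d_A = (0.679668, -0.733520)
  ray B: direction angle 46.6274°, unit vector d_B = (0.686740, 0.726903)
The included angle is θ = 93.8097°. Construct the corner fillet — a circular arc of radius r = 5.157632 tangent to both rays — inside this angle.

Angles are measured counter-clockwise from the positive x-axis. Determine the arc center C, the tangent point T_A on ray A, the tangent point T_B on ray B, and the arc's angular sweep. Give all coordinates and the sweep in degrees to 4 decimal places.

bisector direction at 359.7226° = (0.999988,-0.004842)
center distance |VC| = r/sin(θ/2) = 5.157632/sin(46.9049°) = 7.063120
C = V + |VC|·bis = (-6.5093,18.9660)
T_A = V + ((C−V)·d_A)·d_A = V + 4.8256·d_A = (-10.2926,15.4605)
T_B = V + ((C−V)·d_B)·d_B = V + 4.8256·d_B = (-10.2584,22.5079)
sweep = 180° − θ = 86.1903°

center=(-6.5093,18.9660) T_A=(-10.2926,15.4605) T_B=(-10.2584,22.5079) sweep=86.1903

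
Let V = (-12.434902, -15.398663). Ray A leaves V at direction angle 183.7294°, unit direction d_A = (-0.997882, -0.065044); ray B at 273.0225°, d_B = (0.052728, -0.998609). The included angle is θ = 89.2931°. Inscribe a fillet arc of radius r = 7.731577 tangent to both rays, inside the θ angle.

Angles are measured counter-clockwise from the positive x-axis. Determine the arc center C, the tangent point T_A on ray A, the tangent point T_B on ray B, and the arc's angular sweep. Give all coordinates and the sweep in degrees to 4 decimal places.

center=(-19.7430,-23.6230) T_A=(-20.2459,-15.9078) T_B=(-12.0222,-23.2153) sweep=90.7069

bisector direction at 228.3759° = (-0.664240,-0.747519)
center distance |VC| = r/sin(θ/2) = 7.731577/sin(44.6465°) = 11.002181
C = V + |VC|·bis = (-19.7430,-23.6230)
T_A = V + ((C−V)·d_A)·d_A = V + 7.8276·d_A = (-20.2459,-15.9078)
T_B = V + ((C−V)·d_B)·d_B = V + 7.8276·d_B = (-12.0222,-23.2153)
sweep = 180° − θ = 90.7069°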